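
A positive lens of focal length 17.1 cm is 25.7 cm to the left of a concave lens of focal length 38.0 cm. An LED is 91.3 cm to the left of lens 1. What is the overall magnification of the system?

Lens 1: 1/d_i1 = 1/(17.1) − 1/(91.3) = 0.04753, so d_i1 = 21.04 cm; m₁ = −d_i1/d_o1 = -0.2304.
d_o2 = 25.7 − (21.04) = 4.660 cm.
f₂ = −38.0 cm (diverging).
Lens 2: 1/d_i2 = 1/(-38.0) − 1/(4.660) = -0.2409, so d_i2 = -4.151 cm; m₂ = −d_i2/d_o2 = +0.8908.
m = m₁·m₂ = (-0.2304)(+0.8908) = -0.205.

m = -0.205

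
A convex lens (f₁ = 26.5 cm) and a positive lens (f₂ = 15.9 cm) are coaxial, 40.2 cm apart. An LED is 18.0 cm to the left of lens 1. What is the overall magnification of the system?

m = -0.616

Lens 1: 1/d_i1 = 1/(26.5) − 1/(18.0) = -0.01782, so d_i1 = -56.12 cm; m₁ = −d_i1/d_o1 = +3.118.
d_o2 = 40.2 − (-56.12) = 96.32 cm.
Lens 2: 1/d_i2 = 1/(15.9) − 1/(96.32) = 0.05251, so d_i2 = 19.04 cm; m₂ = −d_i2/d_o2 = -0.1977.
m = m₁·m₂ = (+3.118)(-0.1977) = -0.616.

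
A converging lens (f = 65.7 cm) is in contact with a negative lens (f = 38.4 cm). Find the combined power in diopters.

P₁ = 1/f₁ = 1/(0.657 m) = +1.522 D; P₂ = 1/f₂ = 1/(-0.384 m) = -2.604 D.
For thin lenses in contact, P = P₁ + P₂ = (+1.522) + (-2.604) = -1.08 D.

P = -1.08 D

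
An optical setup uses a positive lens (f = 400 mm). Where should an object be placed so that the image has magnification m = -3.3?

521 mm

m = −d_i/d_o ⇒ d_i = −m·d_o.
1/f = 1/d_o + 1/d_i = 1/d_o − 1/(m·d_o) = (1 − 1/m)/d_o, so d_o = f(1 − 1/m) = (400.0)(1 − 1/(-3.3)) = 521 mm.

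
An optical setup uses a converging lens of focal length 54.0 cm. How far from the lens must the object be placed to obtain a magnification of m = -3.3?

m = −d_i/d_o ⇒ d_i = −m·d_o.
1/f = 1/d_o + 1/d_i = 1/d_o − 1/(m·d_o) = (1 − 1/m)/d_o, so d_o = f(1 − 1/m) = (54.00)(1 − 1/(-3.3)) = 70.4 cm.

70.4 cm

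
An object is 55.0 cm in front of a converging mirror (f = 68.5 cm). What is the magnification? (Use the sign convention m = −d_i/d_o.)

m = +5.07

1/d_i = 1/f − 1/d_o = 1/(68.50) − 1/(55.0) = -0.003583, so d_i = -279.1 cm.
m = −d_i/d_o = −(-279.1)/(55.0) = +5.07.
The image is virtual, upright and enlarged, behind the mirror.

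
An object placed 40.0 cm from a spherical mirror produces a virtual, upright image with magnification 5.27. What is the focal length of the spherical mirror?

f = 49.4 cm (concave)

m = −d_i/d_o ⇒ d_i = −m·d_o = −(+5.27)·(40.0) = -210.8 cm.
1/f = 1/d_o + 1/d_i = 1/(40.0) + 1/(-210.8) = 0.02026, so f = 49.4 cm.
Since f is positive, the spherical mirror is concave.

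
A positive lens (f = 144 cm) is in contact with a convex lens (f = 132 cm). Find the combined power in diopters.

P = +1.45 D

P₁ = 1/f₁ = 1/(1.44 m) = +0.6944 D; P₂ = 1/f₂ = 1/(1.32 m) = +0.7576 D.
For thin lenses in contact, P = P₁ + P₂ = (+0.6944) + (+0.7576) = +1.45 D.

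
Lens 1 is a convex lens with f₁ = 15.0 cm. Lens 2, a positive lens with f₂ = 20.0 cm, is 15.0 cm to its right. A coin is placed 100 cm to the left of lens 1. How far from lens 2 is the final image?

Lens 1: 1/d_i1 = 1/f₁ − 1/d_o1 = 1/(15.0) − 1/(100) = 0.05667, so d_i1 = 17.65 cm.
The intermediate image is 17.65 cm to the right of lens 1, which lies 2.650 cm to the right of lens 2 — a virtual object — so d_o2 = −2.650 cm.
Lens 2: 1/d_i2 = 1/f₂ − 1/d_o2 = 1/(20.0) − 1/(-2.650) = 0.4274, so d_i2 = 2.34 cm.
The final image is real, 2.34 cm to the right of lens 2 (overall magnification ≈ -0.16).

2.34 cm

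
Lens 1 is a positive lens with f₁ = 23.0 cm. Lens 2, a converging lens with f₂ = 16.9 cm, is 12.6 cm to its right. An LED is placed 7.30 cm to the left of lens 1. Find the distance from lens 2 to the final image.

Lens 1: 1/d_i1 = 1/f₁ − 1/d_o1 = 1/(23.0) − 1/(7.30) = -0.09351, so d_i1 = -10.69 cm.
The intermediate image is 10.69 cm to the left of lens 1 (virtual), which is 12.6 − (-10.69) = 23.29 cm to the left of lens 2, so d_o2 = +23.29 cm.
Lens 2: 1/d_i2 = 1/f₂ − 1/d_o2 = 1/(16.9) − 1/(23.29) = 0.01623, so d_i2 = 61.6 cm.
The final image is real, 61.6 cm to the right of lens 2 (overall magnification ≈ -3.9).

61.6 cm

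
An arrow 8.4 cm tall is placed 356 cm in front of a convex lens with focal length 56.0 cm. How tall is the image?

1/d_i = 1/f − 1/d_o = 1/(56.00) − 1/(356) = 0.01505, so d_i = 66.45 cm.
m = −d_i/d_o = -0.1867.
|h_i| = |m|·h_o = 0.1867 × 8.4 = 1.57 cm. The image is real, inverted and reduced, on the far side of the lens.

1.57 cm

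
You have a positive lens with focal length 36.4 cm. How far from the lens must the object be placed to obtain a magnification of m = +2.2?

19.9 cm

m = −d_i/d_o ⇒ d_i = −m·d_o.
1/f = 1/d_o + 1/d_i = 1/d_o − 1/(m·d_o) = (1 − 1/m)/d_o, so d_o = f(1 − 1/m) = (36.40)(1 − 1/(+2.2)) = 19.9 cm.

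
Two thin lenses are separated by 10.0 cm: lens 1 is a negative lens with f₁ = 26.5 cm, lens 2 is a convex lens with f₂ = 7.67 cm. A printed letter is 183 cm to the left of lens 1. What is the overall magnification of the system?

f₁ = −26.5 cm (diverging).
Lens 1: 1/d_i1 = 1/(-26.5) − 1/(183) = -0.04320, so d_i1 = -23.15 cm; m₁ = −d_i1/d_o1 = +0.1265.
d_o2 = 10.0 − (-23.15) = 33.15 cm.
Lens 2: 1/d_i2 = 1/(7.67) − 1/(33.15) = 0.1002, so d_i2 = 9.979 cm; m₂ = −d_i2/d_o2 = -0.3010.
m = m₁·m₂ = (+0.1265)(-0.3010) = -0.0381.

m = -0.0381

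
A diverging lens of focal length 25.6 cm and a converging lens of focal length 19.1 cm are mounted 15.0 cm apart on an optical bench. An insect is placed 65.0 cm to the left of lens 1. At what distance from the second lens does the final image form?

Lens 1 is diverging, so f₁ = −25.6 cm.
Lens 1: 1/d_i1 = 1/f₁ − 1/d_o1 = 1/(-25.6) − 1/(65.0) = -0.05445, so d_i1 = -18.37 cm.
The intermediate image is 18.37 cm to the left of lens 1 (virtual), which is 15.0 − (-18.37) = 33.37 cm to the left of lens 2, so d_o2 = +33.37 cm.
Lens 2: 1/d_i2 = 1/f₂ − 1/d_o2 = 1/(19.1) − 1/(33.37) = 0.02239, so d_i2 = 44.7 cm.
The final image is real, 44.7 cm to the right of lens 2 (overall magnification ≈ -0.38).

44.7 cm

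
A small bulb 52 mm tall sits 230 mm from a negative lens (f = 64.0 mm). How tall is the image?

For a negative lens, f = -64.0 mm.
1/d_i = 1/f − 1/d_o = 1/(-64.00) − 1/(230) = -0.01997, so d_i = -50.07 mm.
m = −d_i/d_o = +0.2177.
|h_i| = |m|·h_o = 0.2177 × 52 = 11.3 mm. The image is virtual, upright and reduced, on the same side as the object.

11.3 mm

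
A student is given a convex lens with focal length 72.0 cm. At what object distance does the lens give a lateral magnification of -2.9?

m = −d_i/d_o ⇒ d_i = −m·d_o.
1/f = 1/d_o + 1/d_i = 1/d_o − 1/(m·d_o) = (1 − 1/m)/d_o, so d_o = f(1 − 1/m) = (72.00)(1 − 1/(-2.9)) = 96.8 cm.

96.8 cm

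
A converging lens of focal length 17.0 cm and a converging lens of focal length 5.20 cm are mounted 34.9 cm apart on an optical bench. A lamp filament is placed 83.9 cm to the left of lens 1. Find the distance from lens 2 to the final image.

8.43 cm

Lens 1: 1/d_i1 = 1/f₁ − 1/d_o1 = 1/(17.0) − 1/(83.9) = 0.04690, so d_i1 = 21.32 cm.
The intermediate image is 21.32 cm to the right of lens 1, which is 34.9 − (21.32) = 13.58 cm to the left of lens 2, so d_o2 = +13.58 cm.
Lens 2: 1/d_i2 = 1/f₂ − 1/d_o2 = 1/(5.20) − 1/(13.58) = 0.1187, so d_i2 = 8.43 cm.
The final image is real, 8.43 cm to the right of lens 2 (overall magnification ≈ 0.16).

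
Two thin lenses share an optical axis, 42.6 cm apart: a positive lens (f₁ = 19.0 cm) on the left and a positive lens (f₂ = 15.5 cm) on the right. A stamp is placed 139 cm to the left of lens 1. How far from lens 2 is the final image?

62.7 cm

Lens 1: 1/d_i1 = 1/f₁ − 1/d_o1 = 1/(19.0) − 1/(139) = 0.04544, so d_i1 = 22.01 cm.
The intermediate image is 22.01 cm to the right of lens 1, which is 42.6 − (22.01) = 20.59 cm to the left of lens 2, so d_o2 = +20.59 cm.
Lens 2: 1/d_i2 = 1/f₂ − 1/d_o2 = 1/(15.5) − 1/(20.59) = 0.01595, so d_i2 = 62.7 cm.
The final image is real, 62.7 cm to the right of lens 2 (overall magnification ≈ 0.48).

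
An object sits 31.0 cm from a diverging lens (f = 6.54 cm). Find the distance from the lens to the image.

For a diverging lens, f = -6.54 cm.
Lens equation: 1/v = 1/f − 1/u = 1/(-6.540) − 1/(31.0) = -0.1529 − 0.03226 = -0.1852, so v = -5.40 cm.
The image is virtual, upright and reduced, on the same side as the object.

5.40 cm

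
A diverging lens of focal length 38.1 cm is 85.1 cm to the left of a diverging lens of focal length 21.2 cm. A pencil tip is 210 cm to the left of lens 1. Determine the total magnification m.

f₁ = −38.1 cm (diverging).
Lens 1: 1/d_i1 = 1/(-38.1) − 1/(210) = -0.03101, so d_i1 = -32.25 cm; m₁ = −d_i1/d_o1 = +0.1536.
d_o2 = 85.1 − (-32.25) = 117.3 cm.
f₂ = −21.2 cm (diverging).
Lens 2: 1/d_i2 = 1/(-21.2) − 1/(117.3) = -0.05569, so d_i2 = -17.95 cm; m₂ = −d_i2/d_o2 = +0.1531.
m = m₁·m₂ = (+0.1536)(+0.1531) = +0.0235.

m = +0.0235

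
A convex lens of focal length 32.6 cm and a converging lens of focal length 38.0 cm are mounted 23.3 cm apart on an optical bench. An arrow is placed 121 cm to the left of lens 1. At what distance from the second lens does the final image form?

13.7 cm

Lens 1: 1/d_i1 = 1/f₁ − 1/d_o1 = 1/(32.6) − 1/(121) = 0.02241, so d_i1 = 44.62 cm.
The intermediate image is 44.62 cm to the right of lens 1, which lies 21.32 cm to the right of lens 2 — a virtual object — so d_o2 = −21.32 cm.
Lens 2: 1/d_i2 = 1/f₂ − 1/d_o2 = 1/(38.0) − 1/(-21.32) = 0.07322, so d_i2 = 13.7 cm.
The final image is real, 13.7 cm to the right of lens 2 (overall magnification ≈ -0.24).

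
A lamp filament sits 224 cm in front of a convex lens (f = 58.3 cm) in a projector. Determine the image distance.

Thin-lens equation: 1/s_i = 1/f − 1/s_o = 1/(58.30) − 1/(224) = 0.01715 − 0.004464 = 0.01269, so s_i = 78.8 cm.
The image is real, inverted and reduced, on the far side of the lens.

78.8 cm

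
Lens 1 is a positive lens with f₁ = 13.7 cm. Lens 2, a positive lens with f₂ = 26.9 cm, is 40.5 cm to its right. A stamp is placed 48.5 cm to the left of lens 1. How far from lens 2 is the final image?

Lens 1: 1/d_i1 = 1/f₁ − 1/d_o1 = 1/(13.7) − 1/(48.5) = 0.05237, so d_i1 = 19.09 cm.
The intermediate image is 19.09 cm to the right of lens 1, which is 40.5 − (19.09) = 21.41 cm to the left of lens 2, so d_o2 = +21.41 cm.
Lens 2: 1/d_i2 = 1/f₂ − 1/d_o2 = 1/(26.9) − 1/(21.41) = -0.009532, so d_i2 = -105 cm.
The final image is virtual, 105 cm to the left of lens 2 (overall magnification ≈ -1.9).

105 cm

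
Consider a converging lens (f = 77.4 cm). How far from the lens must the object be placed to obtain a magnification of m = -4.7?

m = −d_i/d_o ⇒ d_i = −m·d_o.
1/f = 1/d_o + 1/d_i = 1/d_o − 1/(m·d_o) = (1 − 1/m)/d_o, so d_o = f(1 − 1/m) = (77.40)(1 − 1/(-4.7)) = 93.9 cm.

93.9 cm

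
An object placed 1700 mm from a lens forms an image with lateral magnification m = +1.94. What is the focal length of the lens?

f = 3510 mm (converging)

m = −d_i/d_o ⇒ d_i = −m·d_o = −(+1.94)·(1700) = -3298 mm.
1/f = 1/d_o + 1/d_i = 1/(1700) + 1/(-3298) = 0.0002850, so f = 3510 mm.
Since f is positive, the lens is converging.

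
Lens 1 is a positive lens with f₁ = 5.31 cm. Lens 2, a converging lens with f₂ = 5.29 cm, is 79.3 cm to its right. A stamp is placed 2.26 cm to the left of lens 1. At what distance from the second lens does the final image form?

Lens 1: 1/d_i1 = 1/f₁ − 1/d_o1 = 1/(5.31) − 1/(2.26) = -0.2542, so d_i1 = -3.935 cm.
The intermediate image is 3.935 cm to the left of lens 1 (virtual), which is 79.3 − (-3.935) = 83.23 cm to the left of lens 2, so d_o2 = +83.23 cm.
Lens 2: 1/d_i2 = 1/f₂ − 1/d_o2 = 1/(5.29) − 1/(83.23) = 0.1770, so d_i2 = 5.65 cm.
The final image is real, 5.65 cm to the right of lens 2 (overall magnification ≈ -0.12).

5.65 cm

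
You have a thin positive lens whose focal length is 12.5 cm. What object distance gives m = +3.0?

8.33 cm

m = −d_i/d_o ⇒ d_i = −m·d_o.
1/f = 1/d_o + 1/d_i = 1/d_o − 1/(m·d_o) = (1 − 1/m)/d_o, so d_o = f(1 − 1/m) = (12.50)(1 − 1/(+3.0)) = 8.33 cm.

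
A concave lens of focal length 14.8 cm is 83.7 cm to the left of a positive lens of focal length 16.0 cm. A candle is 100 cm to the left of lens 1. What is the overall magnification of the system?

f₁ = −14.8 cm (diverging).
Lens 1: 1/d_i1 = 1/(-14.8) − 1/(100) = -0.07757, so d_i1 = -12.89 cm; m₁ = −d_i1/d_o1 = +0.1289.
d_o2 = 83.7 − (-12.89) = 96.59 cm.
Lens 2: 1/d_i2 = 1/(16.0) − 1/(96.59) = 0.05215, so d_i2 = 19.18 cm; m₂ = −d_i2/d_o2 = -0.1985.
m = m₁·m₂ = (+0.1289)(-0.1985) = -0.0256.

m = -0.0256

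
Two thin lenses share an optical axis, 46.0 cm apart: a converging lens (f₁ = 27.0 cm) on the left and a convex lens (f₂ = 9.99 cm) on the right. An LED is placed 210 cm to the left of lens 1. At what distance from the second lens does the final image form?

Lens 1: 1/d_i1 = 1/f₁ − 1/d_o1 = 1/(27.0) − 1/(210) = 0.03228, so d_i1 = 30.98 cm.
The intermediate image is 30.98 cm to the right of lens 1, which is 46.0 − (30.98) = 15.02 cm to the left of lens 2, so d_o2 = +15.02 cm.
Lens 2: 1/d_i2 = 1/f₂ − 1/d_o2 = 1/(9.99) − 1/(15.02) = 0.03352, so d_i2 = 29.8 cm.
The final image is real, 29.8 cm to the right of lens 2 (overall magnification ≈ 0.29).

29.8 cm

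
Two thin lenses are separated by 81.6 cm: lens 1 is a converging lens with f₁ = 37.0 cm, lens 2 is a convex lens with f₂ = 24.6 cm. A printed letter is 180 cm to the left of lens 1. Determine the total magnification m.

m = +0.610

Lens 1: 1/d_i1 = 1/(37.0) − 1/(180) = 0.02147, so d_i1 = 46.57 cm; m₁ = −d_i1/d_o1 = -0.2587.
d_o2 = 81.6 − (46.57) = 35.03 cm.
Lens 2: 1/d_i2 = 1/(24.6) − 1/(35.03) = 0.01210, so d_i2 = 82.62 cm; m₂ = −d_i2/d_o2 = -2.359.
m = m₁·m₂ = (-0.2587)(-2.359) = +0.610.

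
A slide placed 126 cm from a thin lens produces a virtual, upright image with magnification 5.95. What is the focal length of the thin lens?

m = −d_i/d_o ⇒ d_i = −m·d_o = −(+5.95)·(126) = -749.7 cm.
1/f = 1/d_o + 1/d_i = 1/(126) + 1/(-749.7) = 0.006603, so f = 151 cm.
Since f is positive, the thin lens is converging.

f = 151 cm (converging)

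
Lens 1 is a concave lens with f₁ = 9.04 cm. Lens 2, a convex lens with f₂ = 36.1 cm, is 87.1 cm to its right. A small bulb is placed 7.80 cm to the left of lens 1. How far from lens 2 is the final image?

59.7 cm

Lens 1 is diverging, so f₁ = −9.04 cm.
Lens 1: 1/d_i1 = 1/f₁ − 1/d_o1 = 1/(-9.04) − 1/(7.80) = -0.2388, so d_i1 = -4.187 cm.
The intermediate image is 4.187 cm to the left of lens 1 (virtual), which is 87.1 − (-4.187) = 91.29 cm to the left of lens 2, so d_o2 = +91.29 cm.
Lens 2: 1/d_i2 = 1/f₂ − 1/d_o2 = 1/(36.1) − 1/(91.29) = 0.01675, so d_i2 = 59.7 cm.
The final image is real, 59.7 cm to the right of lens 2 (overall magnification ≈ -0.35).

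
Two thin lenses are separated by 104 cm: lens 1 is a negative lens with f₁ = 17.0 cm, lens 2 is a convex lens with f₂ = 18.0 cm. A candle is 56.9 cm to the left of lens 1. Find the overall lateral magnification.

f₁ = −17.0 cm (diverging).
Lens 1: 1/d_i1 = 1/(-17.0) − 1/(56.9) = -0.07640, so d_i1 = -13.09 cm; m₁ = −d_i1/d_o1 = +0.2301.
d_o2 = 104 − (-13.09) = 117.1 cm.
Lens 2: 1/d_i2 = 1/(18.0) − 1/(117.1) = 0.04702, so d_i2 = 21.27 cm; m₂ = −d_i2/d_o2 = -0.1816.
m = m₁·m₂ = (+0.2301)(-0.1816) = -0.0418.

m = -0.0418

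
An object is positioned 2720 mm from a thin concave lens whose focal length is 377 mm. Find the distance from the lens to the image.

For a concave lens, f = -377 mm.
Lens equation: 1/d_i = 1/f − 1/d_o = 1/(-377.0) − 1/(2720) = -0.002653 − 0.0003676 = -0.003020, so d_i = -331 mm.
The image is virtual, upright and reduced, on the same side as the object.

331 mm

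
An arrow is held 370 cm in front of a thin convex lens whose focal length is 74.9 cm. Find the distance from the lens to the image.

93.9 cm

Thin-lens equation: 1/d_i = 1/f − 1/d_o = 1/(74.90) − 1/(370) = 0.01335 − 0.002703 = 0.01065, so d_i = 93.9 cm.
The image is real, inverted and reduced, on the far side of the lens.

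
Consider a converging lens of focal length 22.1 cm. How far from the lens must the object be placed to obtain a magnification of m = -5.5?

m = −d_i/d_o ⇒ d_i = −m·d_o.
1/f = 1/d_o + 1/d_i = 1/d_o − 1/(m·d_o) = (1 − 1/m)/d_o, so d_o = f(1 − 1/m) = (22.10)(1 − 1/(-5.5)) = 26.1 cm.

26.1 cm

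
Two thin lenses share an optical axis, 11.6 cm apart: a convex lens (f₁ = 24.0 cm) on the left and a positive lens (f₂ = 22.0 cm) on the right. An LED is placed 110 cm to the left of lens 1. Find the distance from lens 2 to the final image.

10.2 cm

Lens 1: 1/d_i1 = 1/f₁ − 1/d_o1 = 1/(24.0) − 1/(110) = 0.03258, so d_i1 = 30.70 cm.
The intermediate image is 30.70 cm to the right of lens 1, which lies 19.10 cm to the right of lens 2 — a virtual object — so d_o2 = −19.10 cm.
Lens 2: 1/d_i2 = 1/f₂ − 1/d_o2 = 1/(22.0) − 1/(-19.10) = 0.09781, so d_i2 = 10.2 cm.
The final image is real, 10.2 cm to the right of lens 2 (overall magnification ≈ -0.15).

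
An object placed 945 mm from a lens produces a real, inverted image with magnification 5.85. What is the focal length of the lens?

m = −d_i/d_o ⇒ d_i = −m·d_o = −(-5.85)·(945) = 5528 mm.
1/f = 1/d_o + 1/d_i = 1/(945) + 1/(5528) = 0.001239, so f = 807 mm.
Since f is positive, the lens is converging.

f = 807 mm (converging)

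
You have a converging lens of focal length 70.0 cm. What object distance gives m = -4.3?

86.3 cm

m = −d_i/d_o ⇒ d_i = −m·d_o.
1/f = 1/d_o + 1/d_i = 1/d_o − 1/(m·d_o) = (1 − 1/m)/d_o, so d_o = f(1 − 1/m) = (70.00)(1 − 1/(-4.3)) = 86.3 cm.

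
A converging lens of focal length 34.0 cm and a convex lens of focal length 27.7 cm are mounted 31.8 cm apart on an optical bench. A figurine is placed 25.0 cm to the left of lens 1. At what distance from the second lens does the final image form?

Lens 1: 1/d_i1 = 1/f₁ − 1/d_o1 = 1/(34.0) − 1/(25.0) = -0.01059, so d_i1 = -94.44 cm.
The intermediate image is 94.44 cm to the left of lens 1 (virtual), which is 31.8 − (-94.44) = 126.2 cm to the left of lens 2, so d_o2 = +126.2 cm.
Lens 2: 1/d_i2 = 1/f₂ − 1/d_o2 = 1/(27.7) − 1/(126.2) = 0.02818, so d_i2 = 35.5 cm.
The final image is real, 35.5 cm to the right of lens 2 (overall magnification ≈ -1.1).

35.5 cm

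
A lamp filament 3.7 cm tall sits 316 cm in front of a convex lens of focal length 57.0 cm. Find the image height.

1/d_i = 1/f − 1/d_o = 1/(57.00) − 1/(316) = 0.01438, so d_i = 69.54 cm.
m = −d_i/d_o = -0.2201.
|h_i| = |m|·h_o = 0.2201 × 3.7 = 0.814 cm. The image is real, inverted and reduced, on the far side of the lens.

0.814 cm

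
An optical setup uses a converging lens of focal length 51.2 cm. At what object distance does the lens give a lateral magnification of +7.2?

44.1 cm

m = −d_i/d_o ⇒ d_i = −m·d_o.
1/f = 1/d_o + 1/d_i = 1/d_o − 1/(m·d_o) = (1 − 1/m)/d_o, so d_o = f(1 − 1/m) = (51.20)(1 − 1/(+7.2)) = 44.1 cm.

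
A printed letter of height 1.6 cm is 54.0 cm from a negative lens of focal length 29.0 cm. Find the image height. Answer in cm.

For a negative lens, f = -29.0 cm.
1/d_i = 1/f − 1/d_o = 1/(-29.00) − 1/(54.0) = -0.05300, so d_i = -18.87 cm.
m = −d_i/d_o = +0.3494.
|h_i| = |m|·h_o = 0.3494 × 1.6 = 0.559 cm. The image is virtual, upright and reduced, on the same side as the object.

0.559 cm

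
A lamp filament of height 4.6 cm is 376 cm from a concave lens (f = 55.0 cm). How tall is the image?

For a concave lens, f = -55.0 cm.
1/d_i = 1/f − 1/d_o = 1/(-55.00) − 1/(376) = -0.02084, so d_i = -47.98 cm.
m = −d_i/d_o = +0.1276.
|h_i| = |m|·h_o = 0.1276 × 4.6 = 0.587 cm. The image is virtual, upright and reduced, on the same side as the object.

0.587 cm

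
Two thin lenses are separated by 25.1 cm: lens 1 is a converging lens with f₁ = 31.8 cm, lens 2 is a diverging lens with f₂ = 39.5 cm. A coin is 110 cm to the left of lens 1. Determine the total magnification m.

m = -0.808

Lens 1: 1/d_i1 = 1/(31.8) − 1/(110) = 0.02236, so d_i1 = 44.73 cm; m₁ = −d_i1/d_o1 = -0.4066.
d_o2 = 25.1 − (44.73) = -19.63 cm (virtual object).
f₂ = −39.5 cm (diverging).
Lens 2: 1/d_i2 = 1/(-39.5) − 1/(-19.63) = 0.02563, so d_i2 = 39.02 cm; m₂ = −d_i2/d_o2 = +1.988.
m = m₁·m₂ = (-0.4066)(+1.988) = -0.808.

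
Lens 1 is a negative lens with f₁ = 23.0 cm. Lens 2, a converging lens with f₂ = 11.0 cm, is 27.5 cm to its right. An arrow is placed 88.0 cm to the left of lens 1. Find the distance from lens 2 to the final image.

Lens 1 is diverging, so f₁ = −23.0 cm.
Lens 1: 1/d_i1 = 1/f₁ − 1/d_o1 = 1/(-23.0) − 1/(88.0) = -0.05484, so d_i1 = -18.23 cm.
The intermediate image is 18.23 cm to the left of lens 1 (virtual), which is 27.5 − (-18.23) = 45.73 cm to the left of lens 2, so d_o2 = +45.73 cm.
Lens 2: 1/d_i2 = 1/f₂ − 1/d_o2 = 1/(11.0) − 1/(45.73) = 0.06904, so d_i2 = 14.5 cm.
The final image is real, 14.5 cm to the right of lens 2 (overall magnification ≈ -0.066).

14.5 cm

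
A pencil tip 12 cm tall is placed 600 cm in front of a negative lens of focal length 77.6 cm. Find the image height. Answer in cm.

For a negative lens, f = -77.6 cm.
1/d_i = 1/f − 1/d_o = 1/(-77.60) − 1/(600) = -0.01455, so d_i = -68.71 cm.
m = −d_i/d_o = +0.1145.
|h_i| = |m|·h_o = 0.1145 × 12 = 1.37 cm. The image is virtual, upright and reduced, on the same side as the object.

1.37 cm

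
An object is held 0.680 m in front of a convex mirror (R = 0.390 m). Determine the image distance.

f = R/2 = 0.390/2 = 0.1950 m; for a convex mirror, f = -0.1950 m.
Mirror equation: 1/q = 1/f − 1/p = 1/(-0.1950) − 1/(0.680) = -5.128 − 1.471 = -6.599, so q = -0.152 m.
The image is virtual, upright and reduced, behind the mirror.

0.152 m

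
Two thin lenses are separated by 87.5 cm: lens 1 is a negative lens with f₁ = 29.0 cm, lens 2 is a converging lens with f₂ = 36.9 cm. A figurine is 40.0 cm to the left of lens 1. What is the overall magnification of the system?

f₁ = −29.0 cm (diverging).
Lens 1: 1/d_i1 = 1/(-29.0) − 1/(40.0) = -0.05948, so d_i1 = -16.81 cm; m₁ = −d_i1/d_o1 = +0.4202.
d_o2 = 87.5 − (-16.81) = 104.3 cm.
Lens 2: 1/d_i2 = 1/(36.9) − 1/(104.3) = 0.01751, so d_i2 = 57.10 cm; m₂ = −d_i2/d_o2 = -0.5475.
m = m₁·m₂ = (+0.4202)(-0.5475) = -0.230.

m = -0.230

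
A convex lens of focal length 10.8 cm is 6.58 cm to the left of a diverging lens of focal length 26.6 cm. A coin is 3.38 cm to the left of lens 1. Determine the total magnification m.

Lens 1: 1/d_i1 = 1/(10.8) − 1/(3.38) = -0.2033, so d_i1 = -4.920 cm; m₁ = −d_i1/d_o1 = +1.456.
d_o2 = 6.58 − (-4.920) = 11.50 cm.
f₂ = −26.6 cm (diverging).
Lens 2: 1/d_i2 = 1/(-26.6) − 1/(11.50) = -0.1246, so d_i2 = -8.029 cm; m₂ = −d_i2/d_o2 = +0.6982.
m = m₁·m₂ = (+1.456)(+0.6982) = +1.02.

m = +1.02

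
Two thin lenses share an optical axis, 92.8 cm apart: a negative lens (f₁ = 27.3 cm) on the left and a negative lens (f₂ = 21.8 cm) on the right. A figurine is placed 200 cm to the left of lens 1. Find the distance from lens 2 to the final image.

18.4 cm

Lens 1 is diverging, so f₁ = −27.3 cm.
Lens 1: 1/d_i1 = 1/f₁ − 1/d_o1 = 1/(-27.3) − 1/(200) = -0.04163, so d_i1 = -24.02 cm.
The intermediate image is 24.02 cm to the left of lens 1 (virtual), which is 92.8 − (-24.02) = 116.8 cm to the left of lens 2, so d_o2 = +116.8 cm.
Lens 2 is diverging, so f₂ = −21.8 cm.
Lens 2: 1/d_i2 = 1/f₂ − 1/d_o2 = 1/(-21.8) − 1/(116.8) = -0.05443, so d_i2 = -18.4 cm.
The final image is virtual, 18.4 cm to the left of lens 2 (overall magnification ≈ 0.019).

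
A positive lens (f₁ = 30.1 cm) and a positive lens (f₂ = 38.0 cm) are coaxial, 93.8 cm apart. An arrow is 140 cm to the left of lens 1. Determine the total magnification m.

Lens 1: 1/d_i1 = 1/(30.1) − 1/(140) = 0.02608, so d_i1 = 38.34 cm; m₁ = −d_i1/d_o1 = -0.2739.
d_o2 = 93.8 − (38.34) = 55.46 cm.
Lens 2: 1/d_i2 = 1/(38.0) − 1/(55.46) = 0.008285, so d_i2 = 120.7 cm; m₂ = −d_i2/d_o2 = -2.176.
m = m₁·m₂ = (-0.2739)(-2.176) = +0.596.

m = +0.596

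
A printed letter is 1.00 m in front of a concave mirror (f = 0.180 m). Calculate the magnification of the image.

1/d_i = 1/f − 1/d_o = 1/(0.1800) − 1/(1.00) = 4.556, so d_i = 0.2195 m.
m = −d_i/d_o = −(0.2195)/(1.00) = -0.220.
The image is real, inverted and reduced, in front of the mirror.

m = -0.220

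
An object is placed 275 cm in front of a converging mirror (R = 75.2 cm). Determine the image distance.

f = R/2 = 75.2/2 = 37.60 cm.
Mirror equation: 1/s_i = 1/f − 1/s_o = 1/(37.60) − 1/(275) = 0.02660 − 0.003636 = 0.02296, so s_i = 43.6 cm.
The image is real, inverted and reduced, in front of the mirror.

43.6 cm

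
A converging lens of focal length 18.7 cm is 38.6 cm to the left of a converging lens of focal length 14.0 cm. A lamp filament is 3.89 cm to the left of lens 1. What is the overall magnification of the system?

m = -0.599

Lens 1: 1/d_i1 = 1/(18.7) − 1/(3.89) = -0.2036, so d_i1 = -4.912 cm; m₁ = −d_i1/d_o1 = +1.263.
d_o2 = 38.6 − (-4.912) = 43.51 cm.
Lens 2: 1/d_i2 = 1/(14.0) − 1/(43.51) = 0.04845, so d_i2 = 20.64 cm; m₂ = −d_i2/d_o2 = -0.4744.
m = m₁·m₂ = (+1.263)(-0.4744) = -0.599.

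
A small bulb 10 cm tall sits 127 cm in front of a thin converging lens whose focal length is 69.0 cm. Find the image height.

1/d_i = 1/f − 1/d_o = 1/(69.00) − 1/(127) = 0.006619, so d_i = 151.1 cm.
m = −d_i/d_o = -1.190.
|h_i| = |m|·h_o = 1.190 × 10 = 11.9 cm. The image is real, inverted and enlarged, on the far side of the lens.

11.9 cm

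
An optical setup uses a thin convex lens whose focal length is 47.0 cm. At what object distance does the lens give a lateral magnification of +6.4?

m = −d_i/d_o ⇒ d_i = −m·d_o.
1/f = 1/d_o + 1/d_i = 1/d_o − 1/(m·d_o) = (1 − 1/m)/d_o, so d_o = f(1 − 1/m) = (47.00)(1 − 1/(+6.4)) = 39.7 cm.

39.7 cm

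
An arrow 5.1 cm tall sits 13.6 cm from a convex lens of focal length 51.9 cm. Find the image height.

6.91 cm

1/d_i = 1/f − 1/d_o = 1/(51.90) − 1/(13.6) = -0.05426, so d_i = -18.43 cm.
m = −d_i/d_o = +1.355.
|h_i| = |m|·h_o = 1.355 × 5.1 = 6.91 cm. The image is virtual, upright and enlarged, on the same side as the object.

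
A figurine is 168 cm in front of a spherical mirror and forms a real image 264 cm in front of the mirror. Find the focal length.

f = 103 cm (concave)

Real image ⇒ d_i = +264 cm.
1/f = 1/d_o + 1/d_i = 1/(168) + 1/(264) = 0.009740, so f = 103 cm.
Since f is positive, the spherical mirror is concave.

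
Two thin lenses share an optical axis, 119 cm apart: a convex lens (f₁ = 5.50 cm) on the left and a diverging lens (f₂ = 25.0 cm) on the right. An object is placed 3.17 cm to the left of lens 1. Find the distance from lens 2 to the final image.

20.9 cm

Lens 1: 1/d_i1 = 1/f₁ − 1/d_o1 = 1/(5.50) − 1/(3.17) = -0.1336, so d_i1 = -7.483 cm.
The intermediate image is 7.483 cm to the left of lens 1 (virtual), which is 119 − (-7.483) = 126.5 cm to the left of lens 2, so d_o2 = +126.5 cm.
Lens 2 is diverging, so f₂ = −25.0 cm.
Lens 2: 1/d_i2 = 1/f₂ − 1/d_o2 = 1/(-25.0) − 1/(126.5) = -0.04791, so d_i2 = -20.9 cm.
The final image is virtual, 20.9 cm to the left of lens 2 (overall magnification ≈ 0.39).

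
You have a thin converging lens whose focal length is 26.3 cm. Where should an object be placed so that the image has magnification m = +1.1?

2.39 cm

m = −d_i/d_o ⇒ d_i = −m·d_o.
1/f = 1/d_o + 1/d_i = 1/d_o − 1/(m·d_o) = (1 − 1/m)/d_o, so d_o = f(1 − 1/m) = (26.30)(1 − 1/(+1.1)) = 2.39 cm.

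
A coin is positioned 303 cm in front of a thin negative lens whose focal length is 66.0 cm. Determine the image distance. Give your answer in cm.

For a negative lens, f = -66.0 cm.
Thin-lens equation: 1/q = 1/f − 1/p = 1/(-66.00) − 1/(303) = -0.01515 − 0.003300 = -0.01845, so q = -54.2 cm.
The image is virtual, upright and reduced, on the same side as the object.

54.2 cm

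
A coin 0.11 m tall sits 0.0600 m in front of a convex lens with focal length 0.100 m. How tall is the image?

0.275 m

1/d_i = 1/f − 1/d_o = 1/(0.1000) − 1/(0.0600) = -6.667, so d_i = -0.1500 m.
m = −d_i/d_o = +2.500.
|h_i| = |m|·h_o = 2.500 × 0.11 = 0.275 m. The image is virtual, upright and enlarged, on the same side as the object.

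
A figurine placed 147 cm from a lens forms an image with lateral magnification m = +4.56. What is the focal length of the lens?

m = −d_i/d_o ⇒ d_i = −m·d_o = −(+4.56)·(147) = -670.3 cm.
1/f = 1/d_o + 1/d_i = 1/(147) + 1/(-670.3) = 0.005311, so f = 188 cm.
Since f is positive, the lens is converging.

f = 188 cm (converging)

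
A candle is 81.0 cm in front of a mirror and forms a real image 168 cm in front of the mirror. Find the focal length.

Real image ⇒ d_i = +168 cm.
1/f = 1/d_o + 1/d_i = 1/(81.0) + 1/(168) = 0.01830, so f = 54.7 cm.
Since f is positive, the mirror is concave.

f = 54.7 cm (concave)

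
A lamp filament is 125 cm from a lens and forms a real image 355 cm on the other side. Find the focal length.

Real image ⇒ d_i = +355 cm.
1/f = 1/d_o + 1/d_i = 1/(125) + 1/(355) = 0.01082, so f = 92.4 cm.
Since f is positive, the lens is converging.

f = 92.4 cm (converging)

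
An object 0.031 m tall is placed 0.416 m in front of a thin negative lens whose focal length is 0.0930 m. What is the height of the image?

0.00566 m

For a negative lens, f = -0.0930 m.
1/d_i = 1/f − 1/d_o = 1/(-0.09300) − 1/(0.416) = -13.16, so d_i = -0.07601 m.
m = −d_i/d_o = +0.1827.
|h_i| = |m|·h_o = 0.1827 × 0.031 = 0.00566 m. The image is virtual, upright and reduced, on the same side as the object.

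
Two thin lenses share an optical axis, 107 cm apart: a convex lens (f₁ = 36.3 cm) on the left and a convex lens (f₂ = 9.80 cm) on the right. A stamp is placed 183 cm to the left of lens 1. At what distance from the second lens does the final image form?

11.6 cm

Lens 1: 1/d_i1 = 1/f₁ − 1/d_o1 = 1/(36.3) − 1/(183) = 0.02208, so d_i1 = 45.28 cm.
The intermediate image is 45.28 cm to the right of lens 1, which is 107 − (45.28) = 61.72 cm to the left of lens 2, so d_o2 = +61.72 cm.
Lens 2: 1/d_i2 = 1/f₂ − 1/d_o2 = 1/(9.80) − 1/(61.72) = 0.08584, so d_i2 = 11.6 cm.
The final image is real, 11.6 cm to the right of lens 2 (overall magnification ≈ 0.047).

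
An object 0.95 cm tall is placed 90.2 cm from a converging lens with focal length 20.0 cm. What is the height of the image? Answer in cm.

0.271 cm

1/d_i = 1/f − 1/d_o = 1/(20.00) − 1/(90.2) = 0.03891, so d_i = 25.70 cm.
m = −d_i/d_o = -0.2849.
|h_i| = |m|·h_o = 0.2849 × 0.95 = 0.271 cm. The image is real, inverted and reduced, on the far side of the lens.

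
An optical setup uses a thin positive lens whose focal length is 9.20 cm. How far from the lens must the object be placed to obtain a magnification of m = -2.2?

13.4 cm

m = −d_i/d_o ⇒ d_i = −m·d_o.
1/f = 1/d_o + 1/d_i = 1/d_o − 1/(m·d_o) = (1 − 1/m)/d_o, so d_o = f(1 − 1/m) = (9.200)(1 − 1/(-2.2)) = 13.4 cm.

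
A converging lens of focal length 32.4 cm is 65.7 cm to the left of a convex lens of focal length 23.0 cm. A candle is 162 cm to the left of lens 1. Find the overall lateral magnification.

Lens 1: 1/d_i1 = 1/(32.4) − 1/(162) = 0.02469, so d_i1 = 40.50 cm; m₁ = −d_i1/d_o1 = -0.2500.
d_o2 = 65.7 − (40.50) = 25.20 cm.
Lens 2: 1/d_i2 = 1/(23.0) − 1/(25.20) = 0.003796, so d_i2 = 263.5 cm; m₂ = −d_i2/d_o2 = -10.45.
m = m₁·m₂ = (-0.2500)(-10.45) = +2.61.

m = +2.61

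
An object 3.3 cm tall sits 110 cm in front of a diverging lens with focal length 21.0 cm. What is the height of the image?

For a diverging lens, f = -21.0 cm.
1/d_i = 1/f − 1/d_o = 1/(-21.00) − 1/(110) = -0.05671, so d_i = -17.63 cm.
m = −d_i/d_o = +0.1603.
|h_i| = |m|·h_o = 0.1603 × 3.3 = 0.529 cm. The image is virtual, upright and reduced, on the same side as the object.

0.529 cm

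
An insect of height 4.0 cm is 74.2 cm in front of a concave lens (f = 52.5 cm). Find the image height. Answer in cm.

1.66 cm

For a concave lens, f = -52.5 cm.
1/d_i = 1/f − 1/d_o = 1/(-52.50) − 1/(74.2) = -0.03252, so d_i = -30.75 cm.
m = −d_i/d_o = +0.4144.
|h_i| = |m|·h_o = 0.4144 × 4.0 = 1.66 cm. The image is virtual, upright and reduced, on the same side as the object.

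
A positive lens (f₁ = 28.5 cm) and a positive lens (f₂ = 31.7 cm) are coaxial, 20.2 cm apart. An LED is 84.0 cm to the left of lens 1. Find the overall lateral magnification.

Lens 1: 1/d_i1 = 1/(28.5) − 1/(84.0) = 0.02318, so d_i1 = 43.14 cm; m₁ = −d_i1/d_o1 = -0.5136.
d_o2 = 20.2 − (43.14) = -22.94 cm (virtual object).
Lens 2: 1/d_i2 = 1/(31.7) − 1/(-22.94) = 0.07514, so d_i2 = 13.31 cm; m₂ = −d_i2/d_o2 = +0.5802.
m = m₁·m₂ = (-0.5136)(+0.5802) = -0.298.

m = -0.298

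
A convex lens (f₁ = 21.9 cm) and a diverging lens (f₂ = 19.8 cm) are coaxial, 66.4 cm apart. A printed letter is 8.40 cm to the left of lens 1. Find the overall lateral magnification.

Lens 1: 1/d_i1 = 1/(21.9) − 1/(8.40) = -0.07339, so d_i1 = -13.63 cm; m₁ = −d_i1/d_o1 = +1.623.
d_o2 = 66.4 − (-13.63) = 80.03 cm.
f₂ = −19.8 cm (diverging).
Lens 2: 1/d_i2 = 1/(-19.8) − 1/(80.03) = -0.06300, so d_i2 = -15.87 cm; m₂ = −d_i2/d_o2 = +0.1983.
m = m₁·m₂ = (+1.623)(+0.1983) = +0.322.

m = +0.322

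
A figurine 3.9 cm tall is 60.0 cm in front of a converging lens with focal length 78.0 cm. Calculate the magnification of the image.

m = +4.33

1/d_i = 1/f − 1/d_o = 1/(78.00) − 1/(60.0) = -0.003846, so d_i = -260.0 cm.
m = −d_i/d_o = −(-260.0)/(60.0) = +4.33.
The image is virtual, upright and enlarged, on the same side as the object.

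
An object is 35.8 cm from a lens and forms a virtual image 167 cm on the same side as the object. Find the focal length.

f = 45.6 cm (converging)

Virtual image ⇒ d_i = −167 cm.
1/f = 1/d_o + 1/d_i = 1/(35.8) + 1/(-167) = 0.02194, so f = 45.6 cm.
Since f is positive, the lens is converging.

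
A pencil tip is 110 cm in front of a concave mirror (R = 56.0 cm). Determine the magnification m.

f = R/2 = 56.0/2 = 28.00 cm.
1/d_i = 1/f − 1/d_o = 1/(28.00) − 1/(110) = 0.02662, so d_i = 37.56 cm.
m = −d_i/d_o = −(37.56)/(110) = -0.341.
The image is real, inverted and reduced, in front of the mirror.

m = -0.341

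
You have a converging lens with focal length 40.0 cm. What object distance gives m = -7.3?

45.5 cm

m = −d_i/d_o ⇒ d_i = −m·d_o.
1/f = 1/d_o + 1/d_i = 1/d_o − 1/(m·d_o) = (1 − 1/m)/d_o, so d_o = f(1 − 1/m) = (40.00)(1 − 1/(-7.3)) = 45.5 cm.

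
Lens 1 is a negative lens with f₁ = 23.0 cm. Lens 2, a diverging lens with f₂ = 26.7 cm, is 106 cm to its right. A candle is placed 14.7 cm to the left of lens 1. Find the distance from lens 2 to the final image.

21.7 cm

Lens 1 is diverging, so f₁ = −23.0 cm.
Lens 1: 1/d_i1 = 1/f₁ − 1/d_o1 = 1/(-23.0) − 1/(14.7) = -0.1115, so d_i1 = -8.968 cm.
The intermediate image is 8.968 cm to the left of lens 1 (virtual), which is 106 − (-8.968) = 115.0 cm to the left of lens 2, so d_o2 = +115.0 cm.
Lens 2 is diverging, so f₂ = −26.7 cm.
Lens 2: 1/d_i2 = 1/f₂ − 1/d_o2 = 1/(-26.7) − 1/(115.0) = -0.04615, so d_i2 = -21.7 cm.
The final image is virtual, 21.7 cm to the left of lens 2 (overall magnification ≈ 0.11).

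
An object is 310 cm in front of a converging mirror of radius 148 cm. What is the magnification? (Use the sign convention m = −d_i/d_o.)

f = R/2 = 148/2 = 74.00 cm.
1/d_i = 1/f − 1/d_o = 1/(74.00) − 1/(310) = 0.01029, so d_i = 97.20 cm.
m = −d_i/d_o = −(97.20)/(310) = -0.314.
The image is real, inverted and reduced, in front of the mirror.

m = -0.314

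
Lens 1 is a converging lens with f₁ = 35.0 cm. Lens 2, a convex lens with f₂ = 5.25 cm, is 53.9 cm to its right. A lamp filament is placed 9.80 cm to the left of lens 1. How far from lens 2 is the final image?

Lens 1: 1/d_i1 = 1/f₁ − 1/d_o1 = 1/(35.0) − 1/(9.80) = -0.07347, so d_i1 = -13.61 cm.
The intermediate image is 13.61 cm to the left of lens 1 (virtual), which is 53.9 − (-13.61) = 67.51 cm to the left of lens 2, so d_o2 = +67.51 cm.
Lens 2: 1/d_i2 = 1/f₂ − 1/d_o2 = 1/(5.25) − 1/(67.51) = 0.1757, so d_i2 = 5.69 cm.
The final image is real, 5.69 cm to the right of lens 2 (overall magnification ≈ -0.12).

5.69 cm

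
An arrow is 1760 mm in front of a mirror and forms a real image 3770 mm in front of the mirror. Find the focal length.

f = 1200 mm (concave)

Real image ⇒ d_i = +3770 mm.
1/f = 1/d_o + 1/d_i = 1/(1760) + 1/(3770) = 0.0008334, so f = 1200 mm.
Since f is positive, the mirror is concave.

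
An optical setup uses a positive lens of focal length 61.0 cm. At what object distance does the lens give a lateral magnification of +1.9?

m = −d_i/d_o ⇒ d_i = −m·d_o.
1/f = 1/d_o + 1/d_i = 1/d_o − 1/(m·d_o) = (1 − 1/m)/d_o, so d_o = f(1 − 1/m) = (61.00)(1 − 1/(+1.9)) = 28.9 cm.

28.9 cm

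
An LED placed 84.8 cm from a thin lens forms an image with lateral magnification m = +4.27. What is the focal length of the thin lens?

m = −d_i/d_o ⇒ d_i = −m·d_o = −(+4.27)·(84.8) = -362.1 cm.
1/f = 1/d_o + 1/d_i = 1/(84.8) + 1/(-362.1) = 0.009031, so f = 111 cm.
Since f is positive, the thin lens is converging.

f = 111 cm (converging)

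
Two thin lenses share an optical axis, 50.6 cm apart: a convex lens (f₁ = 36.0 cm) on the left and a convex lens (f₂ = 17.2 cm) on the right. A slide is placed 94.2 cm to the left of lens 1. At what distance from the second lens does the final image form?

Lens 1: 1/d_i1 = 1/f₁ − 1/d_o1 = 1/(36.0) − 1/(94.2) = 0.01716, so d_i1 = 58.27 cm.
The intermediate image is 58.27 cm to the right of lens 1, which lies 7.670 cm to the right of lens 2 — a virtual object — so d_o2 = −7.670 cm.
Lens 2: 1/d_i2 = 1/f₂ − 1/d_o2 = 1/(17.2) − 1/(-7.670) = 0.1885, so d_i2 = 5.30 cm.
The final image is real, 5.30 cm to the right of lens 2 (overall magnification ≈ -0.43).

5.30 cm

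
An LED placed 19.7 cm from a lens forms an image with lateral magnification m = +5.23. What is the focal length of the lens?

m = −d_i/d_o ⇒ d_i = −m·d_o = −(+5.23)·(19.7) = -103.0 cm.
1/f = 1/d_o + 1/d_i = 1/(19.7) + 1/(-103.0) = 0.04105, so f = 24.4 cm.
Since f is positive, the lens is converging.

f = 24.4 cm (converging)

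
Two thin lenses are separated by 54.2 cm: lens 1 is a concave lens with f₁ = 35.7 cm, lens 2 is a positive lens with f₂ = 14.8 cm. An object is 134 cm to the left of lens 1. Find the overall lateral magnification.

f₁ = −35.7 cm (diverging).
Lens 1: 1/d_i1 = 1/(-35.7) − 1/(134) = -0.03547, so d_i1 = -28.19 cm; m₁ = −d_i1/d_o1 = +0.2104.
d_o2 = 54.2 − (-28.19) = 82.39 cm.
Lens 2: 1/d_i2 = 1/(14.8) − 1/(82.39) = 0.05543, so d_i2 = 18.04 cm; m₂ = −d_i2/d_o2 = -0.2190.
m = m₁·m₂ = (+0.2104)(-0.2190) = -0.0461.

m = -0.0461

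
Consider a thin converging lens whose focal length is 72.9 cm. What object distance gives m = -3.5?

m = −d_i/d_o ⇒ d_i = −m·d_o.
1/f = 1/d_o + 1/d_i = 1/d_o − 1/(m·d_o) = (1 − 1/m)/d_o, so d_o = f(1 − 1/m) = (72.90)(1 − 1/(-3.5)) = 93.7 cm.

93.7 cm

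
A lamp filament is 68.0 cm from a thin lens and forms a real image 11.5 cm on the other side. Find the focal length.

Real image ⇒ d_i = +11.5 cm.
1/f = 1/d_o + 1/d_i = 1/(68.0) + 1/(11.5) = 0.1017, so f = 9.84 cm.
Since f is positive, the thin lens is converging.

f = 9.84 cm (converging)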